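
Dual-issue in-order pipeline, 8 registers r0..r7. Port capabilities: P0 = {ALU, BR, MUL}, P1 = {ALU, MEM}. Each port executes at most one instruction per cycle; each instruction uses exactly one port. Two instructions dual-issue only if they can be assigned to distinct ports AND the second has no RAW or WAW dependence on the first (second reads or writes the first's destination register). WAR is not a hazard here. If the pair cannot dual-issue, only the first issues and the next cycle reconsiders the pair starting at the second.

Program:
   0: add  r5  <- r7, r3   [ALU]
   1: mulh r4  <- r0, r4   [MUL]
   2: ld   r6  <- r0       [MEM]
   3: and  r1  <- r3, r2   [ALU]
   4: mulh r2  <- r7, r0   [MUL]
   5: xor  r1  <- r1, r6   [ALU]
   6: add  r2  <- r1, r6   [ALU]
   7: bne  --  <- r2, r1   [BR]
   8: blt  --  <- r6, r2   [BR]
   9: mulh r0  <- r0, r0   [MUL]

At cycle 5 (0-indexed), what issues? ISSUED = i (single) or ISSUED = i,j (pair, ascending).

  cy0 -> i0&i1 (add.ALU;mulh.MUL) 2-wide
  cy1 -> i2&i3 (ld.MEM;and.ALU) 2-wide
  cy2 -> i4&i5 (mulh.MUL;xor.ALU) 2-wide
  cy3 -> i6 (add.ALU) RAW r2
  cy4 -> i7 (bne.BR) no-port BR/BR
  cy5 -> i8 (blt.BR) no-port BR/MUL
  cy6 -> i9 (mulh.MUL) tail

ISSUED = 8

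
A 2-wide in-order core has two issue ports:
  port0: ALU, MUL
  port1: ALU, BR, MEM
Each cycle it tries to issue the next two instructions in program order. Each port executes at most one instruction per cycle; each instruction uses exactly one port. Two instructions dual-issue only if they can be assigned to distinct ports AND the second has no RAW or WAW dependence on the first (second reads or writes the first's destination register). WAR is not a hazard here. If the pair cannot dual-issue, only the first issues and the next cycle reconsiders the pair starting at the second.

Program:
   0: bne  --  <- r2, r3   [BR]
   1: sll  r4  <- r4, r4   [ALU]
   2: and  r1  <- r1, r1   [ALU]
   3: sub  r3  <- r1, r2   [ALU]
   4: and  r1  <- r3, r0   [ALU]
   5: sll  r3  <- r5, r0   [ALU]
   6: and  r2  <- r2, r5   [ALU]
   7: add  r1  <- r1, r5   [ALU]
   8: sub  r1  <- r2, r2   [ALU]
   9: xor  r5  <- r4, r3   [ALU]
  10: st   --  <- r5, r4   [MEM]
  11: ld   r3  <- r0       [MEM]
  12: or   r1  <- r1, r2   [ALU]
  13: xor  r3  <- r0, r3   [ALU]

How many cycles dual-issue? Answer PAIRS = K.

PAIRS = 5

[0] i0+i1  bne+sll  -- dual
[1] i2  and  -- RAW r1
[2] i3  sub  -- RAW r3
[3] i4+i5  and+sll  -- dual
[4] i6+i7  and+add  -- dual
[5] i8+i9  sub+xor  -- dual
[6] i10  st  -- no-port MEM/MEM
[7] i11+i12  ld+or  -- dual
[8] i13  xor  -- tail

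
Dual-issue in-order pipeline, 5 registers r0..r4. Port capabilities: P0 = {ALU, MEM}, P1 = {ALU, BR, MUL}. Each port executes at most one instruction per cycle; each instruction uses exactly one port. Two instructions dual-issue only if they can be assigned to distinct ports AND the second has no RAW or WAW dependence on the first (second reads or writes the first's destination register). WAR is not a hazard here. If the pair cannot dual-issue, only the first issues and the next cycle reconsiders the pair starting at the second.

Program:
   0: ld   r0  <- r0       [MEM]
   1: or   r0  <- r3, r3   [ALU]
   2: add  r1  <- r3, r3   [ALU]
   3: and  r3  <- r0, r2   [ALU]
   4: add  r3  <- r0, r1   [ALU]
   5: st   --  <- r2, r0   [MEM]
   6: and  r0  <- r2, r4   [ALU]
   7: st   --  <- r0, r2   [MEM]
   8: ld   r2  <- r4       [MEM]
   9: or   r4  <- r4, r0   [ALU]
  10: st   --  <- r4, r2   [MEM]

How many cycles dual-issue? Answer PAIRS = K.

0. ld @i0  | WAW r0
1. or add @i1/i2  | 2-wide
2. and @i3  | WAW r3
3. add st @i4/i5  | 2-wide
4. and @i6  | RAW r0
5. st @i7  | no-port MEM/MEM
6. ld or @i8/i9  | 2-wide
7. st @i10  | tail

PAIRS = 3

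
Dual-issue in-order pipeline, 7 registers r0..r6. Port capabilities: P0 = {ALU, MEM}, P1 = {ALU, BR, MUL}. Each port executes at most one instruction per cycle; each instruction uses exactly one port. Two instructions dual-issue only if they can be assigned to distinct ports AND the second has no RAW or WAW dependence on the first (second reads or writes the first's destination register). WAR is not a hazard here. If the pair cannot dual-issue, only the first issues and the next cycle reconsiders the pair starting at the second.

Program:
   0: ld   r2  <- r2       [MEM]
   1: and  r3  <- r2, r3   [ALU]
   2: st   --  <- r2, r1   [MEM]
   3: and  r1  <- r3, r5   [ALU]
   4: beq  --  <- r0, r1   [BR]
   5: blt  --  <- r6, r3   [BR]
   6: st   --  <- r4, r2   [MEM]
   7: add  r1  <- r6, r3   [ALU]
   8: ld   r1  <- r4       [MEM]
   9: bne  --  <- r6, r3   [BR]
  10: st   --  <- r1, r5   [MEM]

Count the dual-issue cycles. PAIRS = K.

PAIRS = 3

t=0 i0:ld ; RAW r2
t=1 i1,i2:and/st ; dual
t=2 i3:and ; RAW r1
t=3 i4:beq ; no-port BR/BR
t=4 i5,i6:blt/st ; dual
t=5 i7:add ; WAW r1
t=6 i8,i9:ld/bne ; dual
t=7 i10:st ; tail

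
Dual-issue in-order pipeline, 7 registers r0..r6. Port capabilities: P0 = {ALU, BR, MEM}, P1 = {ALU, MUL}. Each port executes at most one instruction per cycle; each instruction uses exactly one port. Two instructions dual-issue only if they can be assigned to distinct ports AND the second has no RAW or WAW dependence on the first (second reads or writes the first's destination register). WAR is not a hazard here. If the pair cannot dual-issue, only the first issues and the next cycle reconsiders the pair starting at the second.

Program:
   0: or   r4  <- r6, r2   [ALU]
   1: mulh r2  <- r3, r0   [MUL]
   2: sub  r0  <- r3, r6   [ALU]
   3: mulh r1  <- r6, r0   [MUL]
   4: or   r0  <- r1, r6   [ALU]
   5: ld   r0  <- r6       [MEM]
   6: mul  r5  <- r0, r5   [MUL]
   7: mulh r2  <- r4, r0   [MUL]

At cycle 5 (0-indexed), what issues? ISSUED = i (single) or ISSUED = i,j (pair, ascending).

ISSUED = 6

t=0 i0/i1:or.ALU/mulh.MUL ; 2-wide
t=1 i2:sub.ALU ; RAW r0
t=2 i3:mulh.MUL ; RAW r1
t=3 i4:or.ALU ; WAW r0
t=4 i5:ld.MEM ; RAW r0
t=5 i6:mul.MUL ; no-port MUL/MUL
t=6 i7:mulh.MUL ; tail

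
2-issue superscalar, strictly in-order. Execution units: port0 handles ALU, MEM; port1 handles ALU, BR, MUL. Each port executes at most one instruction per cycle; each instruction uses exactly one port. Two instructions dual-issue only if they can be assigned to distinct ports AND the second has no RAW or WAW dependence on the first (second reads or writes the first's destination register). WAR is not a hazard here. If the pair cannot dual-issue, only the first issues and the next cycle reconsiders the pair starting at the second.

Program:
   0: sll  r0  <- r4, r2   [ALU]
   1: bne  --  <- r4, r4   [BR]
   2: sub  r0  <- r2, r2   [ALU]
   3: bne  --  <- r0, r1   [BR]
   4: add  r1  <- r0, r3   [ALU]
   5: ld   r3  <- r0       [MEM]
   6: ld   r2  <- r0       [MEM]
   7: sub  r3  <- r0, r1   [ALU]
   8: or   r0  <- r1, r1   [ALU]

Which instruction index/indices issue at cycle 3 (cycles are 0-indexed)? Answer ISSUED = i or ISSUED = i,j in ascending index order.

ISSUED = 5

t=0 i0/i1:sll/bne ; dual
t=1 i2:sub ; RAW r0
t=2 i3/i4:bne/add ; dual
t=3 i5:ld ; no-port MEM/MEM
t=4 i6/i7:ld/sub ; dual
t=5 i8:or ; tail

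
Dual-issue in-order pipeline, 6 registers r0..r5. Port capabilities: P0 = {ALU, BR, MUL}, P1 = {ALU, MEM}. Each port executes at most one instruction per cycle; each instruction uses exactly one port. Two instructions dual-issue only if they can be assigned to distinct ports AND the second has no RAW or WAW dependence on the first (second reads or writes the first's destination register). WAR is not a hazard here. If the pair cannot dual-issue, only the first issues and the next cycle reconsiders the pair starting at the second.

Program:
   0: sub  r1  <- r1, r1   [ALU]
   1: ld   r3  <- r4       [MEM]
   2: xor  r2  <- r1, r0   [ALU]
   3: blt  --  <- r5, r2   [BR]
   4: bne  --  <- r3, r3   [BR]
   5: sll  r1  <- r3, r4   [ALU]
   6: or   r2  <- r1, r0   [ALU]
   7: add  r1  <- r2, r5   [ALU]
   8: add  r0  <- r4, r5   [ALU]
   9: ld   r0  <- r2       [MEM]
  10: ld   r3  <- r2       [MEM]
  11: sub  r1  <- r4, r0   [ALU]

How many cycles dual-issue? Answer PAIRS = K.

PAIRS = 4

c0: i0+i1 sub;ld  2-wide
c1: i2 xor  RAW r2
c2: i3 blt  no-port BR/BR
c3: i4+i5 bne;sll  2-wide
c4: i6 or  RAW r2
c5: i7+i8 add;add  2-wide
c6: i9 ld  no-port MEM/MEM
c7: i10+i11 ld;sub  2-wide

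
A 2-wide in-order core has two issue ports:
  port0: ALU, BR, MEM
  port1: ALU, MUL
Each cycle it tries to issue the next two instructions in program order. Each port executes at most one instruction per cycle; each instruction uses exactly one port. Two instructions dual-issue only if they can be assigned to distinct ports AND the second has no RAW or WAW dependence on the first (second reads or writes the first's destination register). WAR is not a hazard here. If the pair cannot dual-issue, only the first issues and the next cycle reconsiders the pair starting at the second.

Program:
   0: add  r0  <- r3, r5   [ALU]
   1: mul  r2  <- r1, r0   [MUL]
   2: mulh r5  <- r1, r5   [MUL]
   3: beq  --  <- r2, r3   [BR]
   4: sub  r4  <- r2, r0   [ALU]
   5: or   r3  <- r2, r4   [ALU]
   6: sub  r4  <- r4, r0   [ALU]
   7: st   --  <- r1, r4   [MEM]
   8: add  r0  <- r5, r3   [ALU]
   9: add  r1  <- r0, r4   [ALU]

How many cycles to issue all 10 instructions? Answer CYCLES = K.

CYCLES = 7

t=0 i0:add ; RAW r0
t=1 i1:mul ; no-port MUL/MUL
t=2 i2&i3:mulh+beq ; pair
t=3 i4:sub ; RAW r4
t=4 i5&i6:or+sub ; pair
t=5 i7&i8:st+add ; pair
t=6 i9:add ; tail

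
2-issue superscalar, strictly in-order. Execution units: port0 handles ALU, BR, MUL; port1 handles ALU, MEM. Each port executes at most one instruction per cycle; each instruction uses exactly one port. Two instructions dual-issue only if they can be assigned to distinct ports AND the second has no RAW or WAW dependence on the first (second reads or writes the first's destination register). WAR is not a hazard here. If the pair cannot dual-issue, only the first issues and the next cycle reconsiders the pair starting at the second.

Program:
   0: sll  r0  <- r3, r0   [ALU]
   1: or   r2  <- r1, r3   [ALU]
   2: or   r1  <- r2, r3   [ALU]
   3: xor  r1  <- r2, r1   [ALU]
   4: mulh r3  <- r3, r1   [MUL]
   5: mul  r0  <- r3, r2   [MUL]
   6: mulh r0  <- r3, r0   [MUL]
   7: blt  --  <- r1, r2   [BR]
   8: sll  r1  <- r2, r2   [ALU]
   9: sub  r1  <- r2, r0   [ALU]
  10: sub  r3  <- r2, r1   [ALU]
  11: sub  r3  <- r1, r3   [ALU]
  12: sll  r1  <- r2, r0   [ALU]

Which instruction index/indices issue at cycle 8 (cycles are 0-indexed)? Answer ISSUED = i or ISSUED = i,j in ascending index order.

ISSUED = 10

c0: i0+i1 sll.ALU/or.ALU  dual
c1: i2 or.ALU  RAW+WAW r1
c2: i3 xor.ALU  RAW r1
c3: i4 mulh.MUL  no-port MUL/MUL
c4: i5 mul.MUL  no-port MUL/MUL
c5: i6 mulh.MUL  no-port MUL/BR
c6: i7+i8 blt.BR/sll.ALU  dual
c7: i9 sub.ALU  RAW r1
c8: i10 sub.ALU  RAW+WAW r3
c9: i11+i12 sub.ALU/sll.ALU  dual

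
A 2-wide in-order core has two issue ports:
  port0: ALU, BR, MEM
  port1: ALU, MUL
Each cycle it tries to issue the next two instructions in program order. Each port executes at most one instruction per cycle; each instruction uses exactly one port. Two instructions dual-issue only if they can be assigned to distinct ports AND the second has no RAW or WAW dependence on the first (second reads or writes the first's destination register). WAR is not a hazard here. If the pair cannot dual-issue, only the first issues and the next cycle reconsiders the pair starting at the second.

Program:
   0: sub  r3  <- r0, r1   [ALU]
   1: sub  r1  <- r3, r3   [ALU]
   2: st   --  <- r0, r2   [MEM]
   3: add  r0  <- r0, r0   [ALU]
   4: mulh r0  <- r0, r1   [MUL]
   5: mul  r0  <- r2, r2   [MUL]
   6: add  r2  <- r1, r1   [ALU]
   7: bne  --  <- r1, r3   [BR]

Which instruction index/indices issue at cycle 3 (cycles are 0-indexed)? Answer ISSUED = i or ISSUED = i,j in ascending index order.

ISSUED = 4

#0 head=0: sub.ALU i0 RAW r3
#1 head=1: sub.ALU+st.MEM i1+i2 pair
#2 head=3: add.ALU i3 RAW+WAW r0
#3 head=4: mulh.MUL i4 no-port MUL/MUL
#4 head=5: mul.MUL+add.ALU i5+i6 pair
#5 head=7: bne.BR i7 tail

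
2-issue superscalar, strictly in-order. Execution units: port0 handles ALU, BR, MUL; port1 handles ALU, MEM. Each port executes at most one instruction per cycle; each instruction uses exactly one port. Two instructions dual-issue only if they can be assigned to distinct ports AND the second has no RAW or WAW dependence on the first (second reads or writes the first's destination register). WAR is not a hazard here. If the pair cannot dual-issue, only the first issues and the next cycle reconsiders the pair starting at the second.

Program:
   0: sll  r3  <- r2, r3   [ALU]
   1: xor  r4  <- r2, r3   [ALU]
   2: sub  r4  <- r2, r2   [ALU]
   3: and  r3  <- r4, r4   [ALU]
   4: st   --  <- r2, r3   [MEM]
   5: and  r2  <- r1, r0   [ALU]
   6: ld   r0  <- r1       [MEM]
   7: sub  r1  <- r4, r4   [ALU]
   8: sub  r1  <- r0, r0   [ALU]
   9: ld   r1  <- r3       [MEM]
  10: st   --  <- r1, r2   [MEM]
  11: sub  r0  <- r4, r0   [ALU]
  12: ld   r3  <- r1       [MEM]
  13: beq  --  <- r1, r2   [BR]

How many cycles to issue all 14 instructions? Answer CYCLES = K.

t=0 i0:sll.ALU ; RAW r3
t=1 i1:xor.ALU ; WAW r4
t=2 i2:sub.ALU ; RAW r4
t=3 i3:and.ALU ; RAW r3
t=4 i4,i5:st.MEM and.ALU ; dual
t=5 i6,i7:ld.MEM sub.ALU ; dual
t=6 i8:sub.ALU ; WAW r1
t=7 i9:ld.MEM ; no-port MEM/MEM
t=8 i10,i11:st.MEM sub.ALU ; dual
t=9 i12,i13:ld.MEM beq.BR ; dual

CYCLES = 10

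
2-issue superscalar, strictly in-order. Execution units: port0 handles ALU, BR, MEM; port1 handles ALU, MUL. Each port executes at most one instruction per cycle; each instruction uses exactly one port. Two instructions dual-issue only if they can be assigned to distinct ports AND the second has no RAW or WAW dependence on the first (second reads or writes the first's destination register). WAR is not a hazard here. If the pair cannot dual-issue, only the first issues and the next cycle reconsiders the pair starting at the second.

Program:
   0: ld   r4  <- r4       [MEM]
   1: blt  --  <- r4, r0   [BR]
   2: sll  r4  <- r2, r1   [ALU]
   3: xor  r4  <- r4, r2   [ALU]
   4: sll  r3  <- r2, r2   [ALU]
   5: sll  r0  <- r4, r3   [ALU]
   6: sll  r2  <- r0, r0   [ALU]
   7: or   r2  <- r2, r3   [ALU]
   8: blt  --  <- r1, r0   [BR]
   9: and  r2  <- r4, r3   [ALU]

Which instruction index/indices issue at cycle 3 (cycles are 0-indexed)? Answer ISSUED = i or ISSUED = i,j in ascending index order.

ISSUED = 5

  cy0 -> i0 (ld.MEM) no-port MEM/BR
  cy1 -> i1/i2 (blt.BR sll.ALU) pair
  cy2 -> i3/i4 (xor.ALU sll.ALU) pair
  cy3 -> i5 (sll.ALU) RAW r0
  cy4 -> i6 (sll.ALU) RAW+WAW r2
  cy5 -> i7/i8 (or.ALU blt.BR) pair
  cy6 -> i9 (and.ALU) tail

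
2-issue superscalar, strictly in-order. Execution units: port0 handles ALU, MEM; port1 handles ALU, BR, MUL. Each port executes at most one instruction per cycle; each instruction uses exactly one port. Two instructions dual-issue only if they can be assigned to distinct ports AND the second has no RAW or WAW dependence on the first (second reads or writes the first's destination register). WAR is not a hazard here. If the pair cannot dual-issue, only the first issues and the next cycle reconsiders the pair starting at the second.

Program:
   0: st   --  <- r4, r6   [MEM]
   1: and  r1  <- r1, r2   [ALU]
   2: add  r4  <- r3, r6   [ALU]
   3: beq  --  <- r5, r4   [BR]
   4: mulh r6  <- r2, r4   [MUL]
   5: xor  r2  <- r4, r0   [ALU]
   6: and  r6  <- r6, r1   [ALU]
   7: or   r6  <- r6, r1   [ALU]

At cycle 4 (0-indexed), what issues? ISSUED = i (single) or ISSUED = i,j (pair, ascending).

c0: i0,i1 st/and  2-wide
c1: i2 add  RAW r4
c2: i3 beq  no-port BR/MUL
c3: i4,i5 mulh/xor  2-wide
c4: i6 and  RAW+WAW r6
c5: i7 or  tail

ISSUED = 6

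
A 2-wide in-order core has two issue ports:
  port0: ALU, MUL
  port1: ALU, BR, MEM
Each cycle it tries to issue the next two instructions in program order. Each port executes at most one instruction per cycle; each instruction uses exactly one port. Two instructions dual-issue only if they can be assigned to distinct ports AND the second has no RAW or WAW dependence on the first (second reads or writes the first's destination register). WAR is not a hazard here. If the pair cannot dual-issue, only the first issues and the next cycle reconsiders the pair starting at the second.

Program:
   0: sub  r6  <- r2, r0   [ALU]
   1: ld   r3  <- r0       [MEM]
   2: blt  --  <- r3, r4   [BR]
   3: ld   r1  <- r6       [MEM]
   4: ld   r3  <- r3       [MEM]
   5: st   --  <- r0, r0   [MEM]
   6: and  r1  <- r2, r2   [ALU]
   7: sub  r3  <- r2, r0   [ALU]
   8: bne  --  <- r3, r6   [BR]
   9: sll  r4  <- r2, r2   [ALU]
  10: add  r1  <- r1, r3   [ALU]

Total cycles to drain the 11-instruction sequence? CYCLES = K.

c0: i0&i1 sub/ld  2-wide
c1: i2 blt  no-port BR/MEM
c2: i3 ld  no-port MEM/MEM
c3: i4 ld  no-port MEM/MEM
c4: i5&i6 st/and  2-wide
c5: i7 sub  RAW r3
c6: i8&i9 bne/sll  2-wide
c7: i10 add  tail

CYCLES = 8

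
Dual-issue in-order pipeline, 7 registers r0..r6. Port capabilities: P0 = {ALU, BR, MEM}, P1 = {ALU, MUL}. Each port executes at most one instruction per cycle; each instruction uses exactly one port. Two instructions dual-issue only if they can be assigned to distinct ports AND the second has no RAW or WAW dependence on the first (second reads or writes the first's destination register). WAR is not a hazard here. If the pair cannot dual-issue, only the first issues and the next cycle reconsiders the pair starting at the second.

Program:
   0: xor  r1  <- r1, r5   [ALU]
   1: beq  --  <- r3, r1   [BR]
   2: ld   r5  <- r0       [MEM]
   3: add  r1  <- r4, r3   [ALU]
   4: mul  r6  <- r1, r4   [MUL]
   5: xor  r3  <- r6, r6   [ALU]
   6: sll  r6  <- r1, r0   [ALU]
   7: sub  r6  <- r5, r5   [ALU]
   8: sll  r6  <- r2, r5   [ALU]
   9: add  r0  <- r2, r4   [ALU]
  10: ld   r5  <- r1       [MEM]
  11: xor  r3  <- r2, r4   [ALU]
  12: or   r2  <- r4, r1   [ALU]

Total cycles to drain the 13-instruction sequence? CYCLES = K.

CYCLES = 9

#0 head=0: xor.ALU i0 RAW r1
#1 head=1: beq.BR i1 no-port BR/MEM
#2 head=2: ld.MEM/add.ALU i2/i3 pair
#3 head=4: mul.MUL i4 RAW r6
#4 head=5: xor.ALU/sll.ALU i5/i6 pair
#5 head=7: sub.ALU i7 WAW r6
#6 head=8: sll.ALU/add.ALU i8/i9 pair
#7 head=10: ld.MEM/xor.ALU i10/i11 pair
#8 head=12: or.ALU i12 tail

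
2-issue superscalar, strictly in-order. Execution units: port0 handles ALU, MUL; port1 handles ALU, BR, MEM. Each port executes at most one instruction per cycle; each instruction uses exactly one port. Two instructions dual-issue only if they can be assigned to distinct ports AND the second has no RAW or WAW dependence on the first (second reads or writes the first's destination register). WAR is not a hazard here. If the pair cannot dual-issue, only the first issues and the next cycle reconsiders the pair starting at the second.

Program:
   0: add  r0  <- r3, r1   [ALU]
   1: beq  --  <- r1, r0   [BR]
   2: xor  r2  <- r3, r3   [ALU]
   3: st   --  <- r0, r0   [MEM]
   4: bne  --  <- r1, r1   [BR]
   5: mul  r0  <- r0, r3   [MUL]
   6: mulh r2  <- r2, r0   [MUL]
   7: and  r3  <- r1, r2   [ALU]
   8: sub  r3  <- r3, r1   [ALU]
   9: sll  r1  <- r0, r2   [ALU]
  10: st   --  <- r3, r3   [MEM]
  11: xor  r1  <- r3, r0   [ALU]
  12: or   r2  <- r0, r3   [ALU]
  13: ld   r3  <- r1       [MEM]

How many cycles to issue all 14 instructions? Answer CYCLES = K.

#0 head=0: add i0 RAW r0
#1 head=1: beq/xor i1+i2 2-wide
#2 head=3: st i3 no-port MEM/BR
#3 head=4: bne/mul i4+i5 2-wide
#4 head=6: mulh i6 RAW r2
#5 head=7: and i7 RAW+WAW r3
#6 head=8: sub/sll i8+i9 2-wide
#7 head=10: st/xor i10+i11 2-wide
#8 head=12: or/ld i12+i13 2-wide

CYCLES = 9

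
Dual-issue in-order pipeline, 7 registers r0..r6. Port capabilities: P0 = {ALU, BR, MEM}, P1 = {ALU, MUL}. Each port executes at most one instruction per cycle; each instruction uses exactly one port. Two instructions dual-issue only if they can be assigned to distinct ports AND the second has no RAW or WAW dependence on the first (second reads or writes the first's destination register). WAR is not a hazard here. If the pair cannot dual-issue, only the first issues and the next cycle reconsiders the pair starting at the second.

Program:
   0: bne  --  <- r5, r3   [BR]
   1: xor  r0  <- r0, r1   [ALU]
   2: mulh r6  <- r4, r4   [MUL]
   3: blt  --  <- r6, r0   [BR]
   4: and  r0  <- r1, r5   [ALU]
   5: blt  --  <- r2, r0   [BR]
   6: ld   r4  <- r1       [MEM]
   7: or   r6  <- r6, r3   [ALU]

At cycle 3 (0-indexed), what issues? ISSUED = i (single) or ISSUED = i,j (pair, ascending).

0. bne+xor @i0+i1  | dual
1. mulh @i2  | RAW r6
2. blt+and @i3+i4  | dual
3. blt @i5  | no-port BR/MEM
4. ld+or @i6+i7  | dual

ISSUED = 5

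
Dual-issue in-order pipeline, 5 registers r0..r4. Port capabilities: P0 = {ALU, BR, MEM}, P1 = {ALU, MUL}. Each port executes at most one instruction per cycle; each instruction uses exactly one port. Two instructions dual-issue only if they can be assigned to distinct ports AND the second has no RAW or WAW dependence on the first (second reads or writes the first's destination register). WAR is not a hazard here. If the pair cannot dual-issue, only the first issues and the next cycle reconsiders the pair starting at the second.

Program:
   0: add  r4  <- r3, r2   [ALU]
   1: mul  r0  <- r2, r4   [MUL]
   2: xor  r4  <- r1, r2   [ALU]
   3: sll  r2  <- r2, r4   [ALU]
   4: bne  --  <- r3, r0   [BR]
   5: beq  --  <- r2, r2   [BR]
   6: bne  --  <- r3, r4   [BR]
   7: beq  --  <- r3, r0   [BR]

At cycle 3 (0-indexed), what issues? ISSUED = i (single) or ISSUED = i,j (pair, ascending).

ISSUED = 5

#0 head=0: add.ALU i0 RAW r4
#1 head=1: mul.MUL/xor.ALU i1/i2 pair
#2 head=3: sll.ALU/bne.BR i3/i4 pair
#3 head=5: beq.BR i5 no-port BR/BR
#4 head=6: bne.BR i6 no-port BR/BR
#5 head=7: beq.BR i7 tail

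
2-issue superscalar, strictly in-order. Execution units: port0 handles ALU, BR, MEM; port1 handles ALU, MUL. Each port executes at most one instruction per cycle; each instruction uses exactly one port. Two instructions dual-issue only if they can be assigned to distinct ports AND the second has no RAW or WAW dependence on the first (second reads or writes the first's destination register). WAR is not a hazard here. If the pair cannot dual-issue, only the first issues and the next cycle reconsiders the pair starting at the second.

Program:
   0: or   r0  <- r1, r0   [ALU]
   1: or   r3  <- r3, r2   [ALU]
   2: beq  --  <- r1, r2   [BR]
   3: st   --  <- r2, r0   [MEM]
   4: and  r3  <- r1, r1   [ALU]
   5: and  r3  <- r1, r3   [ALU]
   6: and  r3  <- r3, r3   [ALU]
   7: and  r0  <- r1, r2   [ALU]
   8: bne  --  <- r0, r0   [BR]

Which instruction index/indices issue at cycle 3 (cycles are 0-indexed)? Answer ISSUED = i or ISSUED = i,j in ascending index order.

ISSUED = 5

0. or/or @i0+i1  | dual
1. beq @i2  | no-port BR/MEM
2. st/and @i3+i4  | dual
3. and @i5  | RAW+WAW r3
4. and/and @i6+i7  | dual
5. bne @i8  | tail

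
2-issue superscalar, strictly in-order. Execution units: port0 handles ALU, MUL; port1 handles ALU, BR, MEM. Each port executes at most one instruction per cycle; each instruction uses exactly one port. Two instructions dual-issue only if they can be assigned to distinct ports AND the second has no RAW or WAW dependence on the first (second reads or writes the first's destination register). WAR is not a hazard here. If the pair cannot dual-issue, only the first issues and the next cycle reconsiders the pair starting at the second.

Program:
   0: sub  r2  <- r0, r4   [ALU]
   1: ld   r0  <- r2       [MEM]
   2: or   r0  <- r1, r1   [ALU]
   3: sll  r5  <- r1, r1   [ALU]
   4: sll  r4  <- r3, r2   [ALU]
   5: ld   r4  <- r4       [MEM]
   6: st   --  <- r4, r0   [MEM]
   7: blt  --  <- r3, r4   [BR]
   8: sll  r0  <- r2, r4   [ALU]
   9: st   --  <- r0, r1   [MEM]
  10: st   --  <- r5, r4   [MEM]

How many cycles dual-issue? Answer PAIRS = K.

PAIRS = 2

  cy0 -> i0 (sub.ALU) RAW r2
  cy1 -> i1 (ld.MEM) WAW r0
  cy2 -> i2/i3 (or.ALU sll.ALU) 2-wide
  cy3 -> i4 (sll.ALU) RAW+WAW r4
  cy4 -> i5 (ld.MEM) no-port MEM/MEM
  cy5 -> i6 (st.MEM) no-port MEM/BR
  cy6 -> i7/i8 (blt.BR sll.ALU) 2-wide
  cy7 -> i9 (st.MEM) no-port MEM/MEM
  cy8 -> i10 (st.MEM) tail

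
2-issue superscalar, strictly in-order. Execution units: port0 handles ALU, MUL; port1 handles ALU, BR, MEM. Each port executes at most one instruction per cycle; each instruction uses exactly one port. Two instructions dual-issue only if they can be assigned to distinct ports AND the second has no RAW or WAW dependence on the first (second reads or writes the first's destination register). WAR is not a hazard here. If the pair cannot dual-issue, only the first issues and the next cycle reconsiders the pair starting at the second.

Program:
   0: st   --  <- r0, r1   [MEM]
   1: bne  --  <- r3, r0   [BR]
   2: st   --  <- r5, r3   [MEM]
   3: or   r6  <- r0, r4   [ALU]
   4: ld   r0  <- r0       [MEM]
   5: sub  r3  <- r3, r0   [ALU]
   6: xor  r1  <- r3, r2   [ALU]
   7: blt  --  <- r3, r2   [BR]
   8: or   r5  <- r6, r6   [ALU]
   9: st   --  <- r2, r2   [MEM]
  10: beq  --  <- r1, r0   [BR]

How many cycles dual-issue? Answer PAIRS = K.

t=0 i0:st ; no-port MEM/BR
t=1 i1:bne ; no-port BR/MEM
t=2 i2+i3:st;or ; 2-wide
t=3 i4:ld ; RAW r0
t=4 i5:sub ; RAW r3
t=5 i6+i7:xor;blt ; 2-wide
t=6 i8+i9:or;st ; 2-wide
t=7 i10:beq ; tail

PAIRS = 3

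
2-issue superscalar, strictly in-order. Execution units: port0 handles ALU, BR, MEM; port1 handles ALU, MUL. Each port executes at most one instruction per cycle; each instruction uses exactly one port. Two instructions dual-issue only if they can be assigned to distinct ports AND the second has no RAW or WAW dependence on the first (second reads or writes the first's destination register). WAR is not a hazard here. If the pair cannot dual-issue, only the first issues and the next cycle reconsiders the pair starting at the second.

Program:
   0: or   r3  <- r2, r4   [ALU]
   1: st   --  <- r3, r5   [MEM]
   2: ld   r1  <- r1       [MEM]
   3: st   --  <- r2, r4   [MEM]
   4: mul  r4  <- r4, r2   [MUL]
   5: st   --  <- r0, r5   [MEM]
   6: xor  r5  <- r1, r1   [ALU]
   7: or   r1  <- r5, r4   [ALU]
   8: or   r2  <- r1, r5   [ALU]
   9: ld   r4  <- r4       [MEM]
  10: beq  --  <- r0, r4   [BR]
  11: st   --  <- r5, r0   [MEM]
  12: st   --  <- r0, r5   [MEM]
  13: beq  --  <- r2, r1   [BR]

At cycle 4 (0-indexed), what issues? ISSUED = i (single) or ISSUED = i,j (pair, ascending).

0. or.ALU @i0  | RAW r3
1. st.MEM @i1  | no-port MEM/MEM
2. ld.MEM @i2  | no-port MEM/MEM
3. st.MEM mul.MUL @i3+i4  | pair
4. st.MEM xor.ALU @i5+i6  | pair
5. or.ALU @i7  | RAW r1
6. or.ALU ld.MEM @i8+i9  | pair
7. beq.BR @i10  | no-port BR/MEM
8. st.MEM @i11  | no-port MEM/MEM
9. st.MEM @i12  | no-port MEM/BR
10. beq.BR @i13  | tail

ISSUED = 5,6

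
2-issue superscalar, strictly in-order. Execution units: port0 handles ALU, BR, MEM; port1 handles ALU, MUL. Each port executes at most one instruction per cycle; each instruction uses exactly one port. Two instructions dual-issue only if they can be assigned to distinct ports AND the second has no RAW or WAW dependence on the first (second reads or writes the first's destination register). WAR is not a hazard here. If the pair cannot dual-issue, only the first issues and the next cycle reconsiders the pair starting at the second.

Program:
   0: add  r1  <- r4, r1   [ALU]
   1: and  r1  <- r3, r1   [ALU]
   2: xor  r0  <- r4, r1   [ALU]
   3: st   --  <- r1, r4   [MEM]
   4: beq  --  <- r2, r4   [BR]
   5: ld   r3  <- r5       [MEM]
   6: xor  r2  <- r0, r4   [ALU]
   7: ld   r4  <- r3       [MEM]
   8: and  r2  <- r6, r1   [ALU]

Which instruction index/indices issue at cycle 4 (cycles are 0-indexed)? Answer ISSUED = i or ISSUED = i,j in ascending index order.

ISSUED = 5,6

0. add @i0  | RAW+WAW r1
1. and @i1  | RAW r1
2. xor+st @i2+i3  | dual
3. beq @i4  | no-port BR/MEM
4. ld+xor @i5+i6  | dual
5. ld+and @i7+i8  | dual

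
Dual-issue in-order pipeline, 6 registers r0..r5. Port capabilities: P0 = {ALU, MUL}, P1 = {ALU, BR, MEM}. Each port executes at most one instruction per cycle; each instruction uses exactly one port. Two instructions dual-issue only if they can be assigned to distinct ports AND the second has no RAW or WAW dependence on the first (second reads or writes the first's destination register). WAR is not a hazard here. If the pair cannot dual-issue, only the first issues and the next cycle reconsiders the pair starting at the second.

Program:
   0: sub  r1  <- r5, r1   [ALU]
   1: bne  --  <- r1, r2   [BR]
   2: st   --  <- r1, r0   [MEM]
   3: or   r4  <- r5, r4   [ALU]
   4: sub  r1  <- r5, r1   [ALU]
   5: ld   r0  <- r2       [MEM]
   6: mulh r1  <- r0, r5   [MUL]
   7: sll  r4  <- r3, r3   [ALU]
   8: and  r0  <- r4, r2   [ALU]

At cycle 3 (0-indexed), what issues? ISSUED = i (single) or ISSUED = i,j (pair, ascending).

[0] i0  sub  -- RAW r1
[1] i1  bne  -- no-port BR/MEM
[2] i2/i3  st+or  -- 2-wide
[3] i4/i5  sub+ld  -- 2-wide
[4] i6/i7  mulh+sll  -- 2-wide
[5] i8  and  -- tail

ISSUED = 4,5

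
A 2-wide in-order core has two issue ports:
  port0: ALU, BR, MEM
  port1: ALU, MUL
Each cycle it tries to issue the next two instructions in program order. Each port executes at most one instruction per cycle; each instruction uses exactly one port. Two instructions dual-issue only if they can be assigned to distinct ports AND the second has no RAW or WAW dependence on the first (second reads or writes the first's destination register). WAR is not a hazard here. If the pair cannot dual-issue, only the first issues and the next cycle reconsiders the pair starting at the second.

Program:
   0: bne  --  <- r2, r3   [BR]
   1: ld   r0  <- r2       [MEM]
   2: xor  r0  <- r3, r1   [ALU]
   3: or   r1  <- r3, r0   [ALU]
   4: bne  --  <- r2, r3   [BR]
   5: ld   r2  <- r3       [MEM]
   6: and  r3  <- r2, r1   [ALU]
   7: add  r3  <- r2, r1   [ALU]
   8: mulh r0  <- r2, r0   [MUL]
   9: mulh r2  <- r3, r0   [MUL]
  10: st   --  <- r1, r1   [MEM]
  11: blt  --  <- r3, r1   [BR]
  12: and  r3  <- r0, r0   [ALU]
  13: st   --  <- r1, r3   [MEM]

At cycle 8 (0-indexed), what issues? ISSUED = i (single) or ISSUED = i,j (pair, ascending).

#0 head=0: bne i0 no-port BR/MEM
#1 head=1: ld i1 WAW r0
#2 head=2: xor i2 RAW r0
#3 head=3: or+bne i3+i4 dual
#4 head=5: ld i5 RAW r2
#5 head=6: and i6 WAW r3
#6 head=7: add+mulh i7+i8 dual
#7 head=9: mulh+st i9+i10 dual
#8 head=11: blt+and i11+i12 dual
#9 head=13: st i13 tail

ISSUED = 11,12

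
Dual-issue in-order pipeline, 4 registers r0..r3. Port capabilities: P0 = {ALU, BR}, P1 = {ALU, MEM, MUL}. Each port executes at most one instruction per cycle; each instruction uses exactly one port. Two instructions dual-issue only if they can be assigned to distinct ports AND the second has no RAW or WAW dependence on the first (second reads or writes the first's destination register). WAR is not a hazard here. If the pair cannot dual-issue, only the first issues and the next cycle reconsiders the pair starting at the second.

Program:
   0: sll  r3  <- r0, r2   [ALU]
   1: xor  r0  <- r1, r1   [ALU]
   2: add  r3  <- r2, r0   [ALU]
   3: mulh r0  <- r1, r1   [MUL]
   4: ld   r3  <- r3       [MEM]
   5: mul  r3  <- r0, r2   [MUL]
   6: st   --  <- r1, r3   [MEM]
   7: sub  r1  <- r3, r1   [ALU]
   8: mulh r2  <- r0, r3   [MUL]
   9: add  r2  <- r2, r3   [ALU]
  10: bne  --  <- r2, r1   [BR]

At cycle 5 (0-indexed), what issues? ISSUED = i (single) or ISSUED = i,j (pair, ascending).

ISSUED = 8

c0: i0,i1 sll xor  2-wide
c1: i2,i3 add mulh  2-wide
c2: i4 ld  no-port MEM/MUL
c3: i5 mul  no-port MUL/MEM
c4: i6,i7 st sub  2-wide
c5: i8 mulh  RAW+WAW r2
c6: i9 add  RAW r2
c7: i10 bne  tail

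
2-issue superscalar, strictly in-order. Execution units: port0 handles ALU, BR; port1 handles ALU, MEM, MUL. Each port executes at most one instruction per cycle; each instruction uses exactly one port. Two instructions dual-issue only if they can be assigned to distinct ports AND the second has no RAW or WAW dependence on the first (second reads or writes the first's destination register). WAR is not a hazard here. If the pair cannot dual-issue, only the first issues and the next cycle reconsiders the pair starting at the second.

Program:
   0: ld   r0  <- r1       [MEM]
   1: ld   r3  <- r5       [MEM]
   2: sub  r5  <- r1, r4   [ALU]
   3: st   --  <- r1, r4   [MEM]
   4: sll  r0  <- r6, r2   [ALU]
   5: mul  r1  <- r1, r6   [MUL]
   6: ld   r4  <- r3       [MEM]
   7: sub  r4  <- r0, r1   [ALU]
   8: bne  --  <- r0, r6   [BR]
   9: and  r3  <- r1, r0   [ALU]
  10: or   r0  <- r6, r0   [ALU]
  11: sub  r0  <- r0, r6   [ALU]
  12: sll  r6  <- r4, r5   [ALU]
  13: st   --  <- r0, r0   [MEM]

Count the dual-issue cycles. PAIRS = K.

[0] i0  ld.MEM  -- no-port MEM/MEM
[1] i1&i2  ld.MEM+sub.ALU  -- 2-wide
[2] i3&i4  st.MEM+sll.ALU  -- 2-wide
[3] i5  mul.MUL  -- no-port MUL/MEM
[4] i6  ld.MEM  -- WAW r4
[5] i7&i8  sub.ALU+bne.BR  -- 2-wide
[6] i9&i10  and.ALU+or.ALU  -- 2-wide
[7] i11&i12  sub.ALU+sll.ALU  -- 2-wide
[8] i13  st.MEM  -- tail

PAIRS = 5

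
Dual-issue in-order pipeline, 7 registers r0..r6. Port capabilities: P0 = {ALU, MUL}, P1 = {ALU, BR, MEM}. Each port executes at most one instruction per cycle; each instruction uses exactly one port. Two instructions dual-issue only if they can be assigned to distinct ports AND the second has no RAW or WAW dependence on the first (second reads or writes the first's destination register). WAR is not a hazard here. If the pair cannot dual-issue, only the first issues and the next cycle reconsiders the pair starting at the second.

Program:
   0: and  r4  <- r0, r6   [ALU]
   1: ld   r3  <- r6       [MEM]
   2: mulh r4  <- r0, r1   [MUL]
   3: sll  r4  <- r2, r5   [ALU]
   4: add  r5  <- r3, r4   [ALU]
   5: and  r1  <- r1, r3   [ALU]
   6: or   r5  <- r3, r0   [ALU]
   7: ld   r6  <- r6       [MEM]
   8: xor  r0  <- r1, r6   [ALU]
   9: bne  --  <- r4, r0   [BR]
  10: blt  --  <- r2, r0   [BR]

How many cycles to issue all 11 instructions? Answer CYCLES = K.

0. and.ALU;ld.MEM @i0+i1  | dual
1. mulh.MUL @i2  | WAW r4
2. sll.ALU @i3  | RAW r4
3. add.ALU;and.ALU @i4+i5  | dual
4. or.ALU;ld.MEM @i6+i7  | dual
5. xor.ALU @i8  | RAW r0
6. bne.BR @i9  | no-port BR/BR
7. blt.BR @i10  | tail

CYCLES = 8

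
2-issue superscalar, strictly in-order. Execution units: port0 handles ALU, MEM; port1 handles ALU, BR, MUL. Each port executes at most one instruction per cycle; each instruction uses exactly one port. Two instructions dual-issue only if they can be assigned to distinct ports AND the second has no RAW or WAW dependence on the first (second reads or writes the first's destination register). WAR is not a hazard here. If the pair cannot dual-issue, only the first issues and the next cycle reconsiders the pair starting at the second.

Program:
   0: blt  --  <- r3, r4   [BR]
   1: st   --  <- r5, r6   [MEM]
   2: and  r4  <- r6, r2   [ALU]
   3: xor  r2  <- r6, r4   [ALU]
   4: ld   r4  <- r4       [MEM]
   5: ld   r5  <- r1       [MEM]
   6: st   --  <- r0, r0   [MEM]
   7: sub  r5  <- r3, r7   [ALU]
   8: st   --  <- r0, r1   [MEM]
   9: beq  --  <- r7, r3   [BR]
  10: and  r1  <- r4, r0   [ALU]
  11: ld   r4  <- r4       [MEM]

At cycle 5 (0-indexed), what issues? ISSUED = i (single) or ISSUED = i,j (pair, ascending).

0. blt.BR/st.MEM @i0+i1  | 2-wide
1. and.ALU @i2  | RAW r4
2. xor.ALU/ld.MEM @i3+i4  | 2-wide
3. ld.MEM @i5  | no-port MEM/MEM
4. st.MEM/sub.ALU @i6+i7  | 2-wide
5. st.MEM/beq.BR @i8+i9  | 2-wide
6. and.ALU/ld.MEM @i10+i11  | 2-wide

ISSUED = 8,9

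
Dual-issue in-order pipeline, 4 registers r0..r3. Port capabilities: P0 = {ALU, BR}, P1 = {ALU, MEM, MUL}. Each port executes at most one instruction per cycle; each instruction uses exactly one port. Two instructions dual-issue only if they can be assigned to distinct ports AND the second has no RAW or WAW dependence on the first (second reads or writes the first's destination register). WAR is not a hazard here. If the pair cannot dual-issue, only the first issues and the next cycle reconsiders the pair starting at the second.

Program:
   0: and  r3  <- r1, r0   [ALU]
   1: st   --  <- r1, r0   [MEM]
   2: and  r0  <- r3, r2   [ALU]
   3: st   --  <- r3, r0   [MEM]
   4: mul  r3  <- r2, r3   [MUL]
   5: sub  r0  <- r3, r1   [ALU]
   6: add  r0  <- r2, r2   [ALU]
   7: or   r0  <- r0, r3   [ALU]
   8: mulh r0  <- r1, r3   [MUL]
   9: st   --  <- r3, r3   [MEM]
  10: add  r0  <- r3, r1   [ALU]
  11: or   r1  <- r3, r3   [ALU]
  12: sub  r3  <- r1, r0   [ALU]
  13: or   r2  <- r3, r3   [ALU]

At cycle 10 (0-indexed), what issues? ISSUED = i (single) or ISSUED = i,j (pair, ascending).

t=0 i0+i1:and.ALU/st.MEM ; 2-wide
t=1 i2:and.ALU ; RAW r0
t=2 i3:st.MEM ; no-port MEM/MUL
t=3 i4:mul.MUL ; RAW r3
t=4 i5:sub.ALU ; WAW r0
t=5 i6:add.ALU ; RAW+WAW r0
t=6 i7:or.ALU ; WAW r0
t=7 i8:mulh.MUL ; no-port MUL/MEM
t=8 i9+i10:st.MEM/add.ALU ; 2-wide
t=9 i11:or.ALU ; RAW r1
t=10 i12:sub.ALU ; RAW r3
t=11 i13:or.ALU ; tail

ISSUED = 12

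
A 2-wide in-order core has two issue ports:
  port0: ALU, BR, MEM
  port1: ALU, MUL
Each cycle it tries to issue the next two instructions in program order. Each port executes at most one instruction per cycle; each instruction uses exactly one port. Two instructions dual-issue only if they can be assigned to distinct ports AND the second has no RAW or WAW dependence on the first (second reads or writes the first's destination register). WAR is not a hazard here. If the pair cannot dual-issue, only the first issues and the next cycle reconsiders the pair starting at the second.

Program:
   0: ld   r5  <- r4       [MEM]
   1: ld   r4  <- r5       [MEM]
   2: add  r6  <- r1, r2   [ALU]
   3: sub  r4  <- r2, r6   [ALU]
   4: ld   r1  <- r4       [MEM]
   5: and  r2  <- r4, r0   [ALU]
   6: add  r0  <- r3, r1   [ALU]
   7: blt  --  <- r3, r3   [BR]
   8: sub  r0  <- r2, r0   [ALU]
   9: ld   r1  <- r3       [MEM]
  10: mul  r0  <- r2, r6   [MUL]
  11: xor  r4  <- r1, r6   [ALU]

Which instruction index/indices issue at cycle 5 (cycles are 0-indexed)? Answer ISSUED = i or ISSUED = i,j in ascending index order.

[0] i0  ld.MEM  -- no-port MEM/MEM
[1] i1,i2  ld.MEM/add.ALU  -- 2-wide
[2] i3  sub.ALU  -- RAW r4
[3] i4,i5  ld.MEM/and.ALU  -- 2-wide
[4] i6,i7  add.ALU/blt.BR  -- 2-wide
[5] i8,i9  sub.ALU/ld.MEM  -- 2-wide
[6] i10,i11  mul.MUL/xor.ALU  -- 2-wide

ISSUED = 8,9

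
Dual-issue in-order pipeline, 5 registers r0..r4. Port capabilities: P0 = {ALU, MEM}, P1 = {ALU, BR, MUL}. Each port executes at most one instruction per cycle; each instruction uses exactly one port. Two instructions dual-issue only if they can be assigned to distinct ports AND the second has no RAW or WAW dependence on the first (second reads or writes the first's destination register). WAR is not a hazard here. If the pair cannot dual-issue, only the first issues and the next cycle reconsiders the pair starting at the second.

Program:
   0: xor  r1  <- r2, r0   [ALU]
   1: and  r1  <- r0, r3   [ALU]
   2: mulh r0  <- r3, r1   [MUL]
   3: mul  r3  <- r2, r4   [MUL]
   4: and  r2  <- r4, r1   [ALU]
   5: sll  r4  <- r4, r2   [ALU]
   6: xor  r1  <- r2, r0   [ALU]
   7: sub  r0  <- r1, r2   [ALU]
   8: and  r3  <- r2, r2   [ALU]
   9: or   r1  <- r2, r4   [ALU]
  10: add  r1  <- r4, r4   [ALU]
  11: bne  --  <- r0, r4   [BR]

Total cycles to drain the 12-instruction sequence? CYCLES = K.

CYCLES = 8

0. xor @i0  | WAW r1
1. and @i1  | RAW r1
2. mulh @i2  | no-port MUL/MUL
3. mul+and @i3&i4  | 2-wide
4. sll+xor @i5&i6  | 2-wide
5. sub+and @i7&i8  | 2-wide
6. or @i9  | WAW r1
7. add+bne @i10&i11  | 2-wide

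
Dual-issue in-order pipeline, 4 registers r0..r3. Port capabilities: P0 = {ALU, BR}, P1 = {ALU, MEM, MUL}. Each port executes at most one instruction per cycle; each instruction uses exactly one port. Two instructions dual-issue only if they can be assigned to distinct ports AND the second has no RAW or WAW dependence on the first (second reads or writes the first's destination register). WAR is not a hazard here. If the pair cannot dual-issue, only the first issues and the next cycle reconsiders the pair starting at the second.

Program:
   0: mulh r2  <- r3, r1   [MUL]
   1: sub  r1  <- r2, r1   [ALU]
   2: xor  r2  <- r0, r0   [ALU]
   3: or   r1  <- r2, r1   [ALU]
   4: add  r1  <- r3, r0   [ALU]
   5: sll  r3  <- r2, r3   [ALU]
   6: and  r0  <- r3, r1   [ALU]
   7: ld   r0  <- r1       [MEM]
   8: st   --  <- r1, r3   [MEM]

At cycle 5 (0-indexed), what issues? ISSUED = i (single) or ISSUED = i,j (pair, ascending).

ISSUED = 7

#0 head=0: mulh i0 RAW r2
#1 head=1: sub+xor i1+i2 dual
#2 head=3: or i3 WAW r1
#3 head=4: add+sll i4+i5 dual
#4 head=6: and i6 WAW r0
#5 head=7: ld i7 no-port MEM/MEM
#6 head=8: st i8 tail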